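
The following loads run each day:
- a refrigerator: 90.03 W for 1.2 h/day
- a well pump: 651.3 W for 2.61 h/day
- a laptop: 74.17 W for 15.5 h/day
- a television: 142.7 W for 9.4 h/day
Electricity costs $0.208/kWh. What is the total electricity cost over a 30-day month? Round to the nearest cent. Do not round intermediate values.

refrigerator: 90.03 W × 1.2 h × 30 d = 3,241 Wh = 3.241 kWh
well pump: 651.3 W × 2.61 h × 30 d = 50,997 Wh = 51 kWh
laptop: 74.17 W × 15.5 h × 30 d = 34,489 Wh = 34.49 kWh
television: 142.7 W × 9.4 h × 30 d = 40,241 Wh = 40.24 kWh
Total energy = 3.241 + 51 + 34.49 + 40.24 = 129 kWh
Cost = 129 kWh × $0.208 = $26.83

$26.83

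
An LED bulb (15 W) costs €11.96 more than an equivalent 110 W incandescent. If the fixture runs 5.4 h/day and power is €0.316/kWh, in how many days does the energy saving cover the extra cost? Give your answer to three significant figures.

Power saved = 110 − 15 = 95 W
Daily energy saved = 95 W × 5.4 h = 513 Wh = 0.513 kWh
Daily savings = 0.513 × €0.316 = €0.1621
Payback = €11.96 / €0.1621 per day = 73.78 days

73.8 days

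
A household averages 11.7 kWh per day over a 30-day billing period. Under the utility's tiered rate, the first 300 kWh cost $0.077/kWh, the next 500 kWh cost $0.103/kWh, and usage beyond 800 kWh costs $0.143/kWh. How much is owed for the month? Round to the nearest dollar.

Usage = 11.7 kWh/day × 30 days = 351 kWh
First 300 kWh × $0.077 = $23.10
Next 51 kWh × $0.103 = $5.25
Remaining tier: 0 kWh (not reached)
Total = $28.35 ≈ $28

$28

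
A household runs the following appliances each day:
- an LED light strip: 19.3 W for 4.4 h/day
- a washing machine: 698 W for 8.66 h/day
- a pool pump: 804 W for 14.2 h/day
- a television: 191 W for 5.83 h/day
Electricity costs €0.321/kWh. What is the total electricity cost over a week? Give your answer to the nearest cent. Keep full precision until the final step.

€41.93

LED light strip: 19.3 W × 4.4 h × 7 d = 594 Wh = 0.5944 kWh
washing machine: 698 W × 8.66 h × 7 d = 42,313 Wh = 42.31 kWh
pool pump: 804 W × 14.2 h × 7 d = 79,918 Wh = 79.92 kWh
television: 191 W × 5.83 h × 7 d = 7,795 Wh = 7.795 kWh
Total energy = 0.5944 + 42.31 + 79.92 + 7.795 = 130.6 kWh
Cost = 130.6 kWh × €0.321 = €41.93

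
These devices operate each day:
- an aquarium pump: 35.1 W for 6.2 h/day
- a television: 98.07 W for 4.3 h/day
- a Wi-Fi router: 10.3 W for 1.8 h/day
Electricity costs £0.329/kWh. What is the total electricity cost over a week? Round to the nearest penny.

aquarium pump: 35.1 W × 6.2 h × 7 d = 1,523 Wh = 1.523 kWh
television: 98.07 W × 4.3 h × 7 d = 2,952 Wh = 2.952 kWh
Wi-Fi router: 10.3 W × 1.8 h × 7 d = 130 Wh = 0.1298 kWh
Total energy = 1.523 + 2.952 + 0.1298 = 4.605 kWh
Cost = 4.605 kWh × £0.329 = £1.52

£1.52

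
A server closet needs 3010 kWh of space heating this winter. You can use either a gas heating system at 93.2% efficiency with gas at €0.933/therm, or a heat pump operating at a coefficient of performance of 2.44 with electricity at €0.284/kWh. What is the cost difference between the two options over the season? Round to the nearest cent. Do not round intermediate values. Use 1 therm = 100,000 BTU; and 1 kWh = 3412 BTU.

Heat load = 3010 kWh × 3412 = 10,270,120 BTU
Gas: input = 10,270,120 / 0.932 = 11,019,442 BTU = 110.2 therm → 110.2 × €0.933 = €102.81
Heat pump: 10,270,120 BTU / 3412 = 3,010 kWh heat; / 2.44 = 1,234 kWh in → × €0.284 = €350.34
Difference = |€102.81 − €350.34| = €247.53

€247.53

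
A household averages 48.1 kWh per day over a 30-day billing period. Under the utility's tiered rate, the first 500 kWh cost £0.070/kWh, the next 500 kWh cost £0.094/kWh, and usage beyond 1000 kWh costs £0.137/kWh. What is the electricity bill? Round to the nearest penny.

£142.69

Usage = 48.1 kWh/day × 30 days = 1443 kWh
First 500 kWh × £0.070 = £35.00
Next 500 kWh × £0.094 = £47.00
Remaining 443 kWh × £0.137 = £60.69
Total = £142.69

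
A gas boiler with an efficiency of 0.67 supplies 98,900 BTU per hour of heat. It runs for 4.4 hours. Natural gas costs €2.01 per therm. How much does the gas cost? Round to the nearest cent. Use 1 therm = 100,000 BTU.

€13.05

Heat delivered = 98,900 BTU/h × 4.4 h = 435,160 BTU
Gas input = 435,160 / 0.67 = 649,493 BTU
= 649,493 / 100,000 = 6.495 therm
Cost = 6.495 × €2.01/therm = €13.05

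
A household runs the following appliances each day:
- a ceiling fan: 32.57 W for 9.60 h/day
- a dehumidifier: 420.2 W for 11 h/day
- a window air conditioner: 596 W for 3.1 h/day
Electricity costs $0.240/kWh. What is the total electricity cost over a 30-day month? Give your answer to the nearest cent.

ceiling fan: 32.57 W × 9.60 h × 30 d = 9,380 Wh = 9.38 kWh
dehumidifier: 420.2 W × 11 h × 30 d = 138,666 Wh = 138.7 kWh
window air conditioner: 596 W × 3.1 h × 30 d = 55,428 Wh = 55.43 kWh
Total energy = 9.38 + 138.7 + 55.43 = 203.5 kWh
Cost = 203.5 kWh × $0.240 = $48.83

$48.83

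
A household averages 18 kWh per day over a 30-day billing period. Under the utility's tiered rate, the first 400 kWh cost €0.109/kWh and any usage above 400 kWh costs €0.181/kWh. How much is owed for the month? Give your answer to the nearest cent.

€68.94

Usage = 18 kWh/day × 30 days = 540 kWh
First 400 kWh × €0.109 = €43.60
Remaining 140 kWh × €0.181 = €25.34
Total = €68.94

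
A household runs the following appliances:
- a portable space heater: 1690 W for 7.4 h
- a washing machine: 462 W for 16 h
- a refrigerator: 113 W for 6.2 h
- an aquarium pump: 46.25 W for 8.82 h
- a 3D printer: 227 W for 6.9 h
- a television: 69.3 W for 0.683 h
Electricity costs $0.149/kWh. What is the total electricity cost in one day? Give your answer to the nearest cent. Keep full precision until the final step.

$3.37

portable space heater: 1690 W × 7.4 h = 12,506 Wh = 12.51 kWh
washing machine: 462 W × 16 h = 7,392 Wh = 7.392 kWh
refrigerator: 113 W × 6.2 h = 701 Wh = 0.7006 kWh
aquarium pump: 46.25 W × 8.82 h = 408 Wh = 0.4079 kWh
3D printer: 227 W × 6.9 h = 1,566 Wh = 1.566 kWh
television: 69.3 W × 0.683 h = 47 Wh = 0.04733 kWh
Total energy = 12.51 + 7.392 + 0.7006 + 0.4079 + 1.566 + 0.04733 = 22.62 kWh
Cost = 22.62 kWh × $0.149 = $3.37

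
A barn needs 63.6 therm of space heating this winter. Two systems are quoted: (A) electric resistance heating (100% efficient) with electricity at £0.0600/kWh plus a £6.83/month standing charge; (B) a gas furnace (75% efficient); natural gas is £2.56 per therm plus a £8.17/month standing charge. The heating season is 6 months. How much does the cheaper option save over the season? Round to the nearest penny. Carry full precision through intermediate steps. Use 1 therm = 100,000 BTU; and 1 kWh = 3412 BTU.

Heat load = 63.6 therm × 100,000 = 6,360,000 BTU
Gas: input = 6,360,000 / 0.75 = 8,480,000 BTU = 84.8 therm → 84.8 × £2.56 = £217.09; + 6 × £8.17 standing = £266.11
Electric: 6,360,000 BTU / 3412 = 1,864 kWh → × £0.0600 = £111.84; + 6 × £6.83 standing = £152.82
Difference = |£266.11 − £152.82| = £113.29

£113.29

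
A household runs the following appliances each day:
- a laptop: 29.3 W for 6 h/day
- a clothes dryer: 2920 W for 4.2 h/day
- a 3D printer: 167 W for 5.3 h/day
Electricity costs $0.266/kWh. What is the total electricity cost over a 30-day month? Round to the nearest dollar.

laptop: 29.3 W × 6 h × 30 d = 5,274 Wh = 5.274 kWh
clothes dryer: 2920 W × 4.2 h × 30 d = 367,920 Wh = 367.9 kWh
3D printer: 167 W × 5.3 h × 30 d = 26,553 Wh = 26.55 kWh
Total energy = 5.274 + 367.9 + 26.55 = 399.7 kWh
Cost = 399.7 kWh × $0.266 = $106.33 ≈ $106

$106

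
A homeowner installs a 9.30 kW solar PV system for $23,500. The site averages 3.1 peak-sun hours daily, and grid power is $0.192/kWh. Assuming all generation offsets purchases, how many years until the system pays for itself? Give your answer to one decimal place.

11.6 years

Daily generation = 9.30 kW × 3.1 h = 28.83 kWh
Annual generation = 28.83 × 365 = 10523 kWh
Annual savings = 10523 × $0.192 = $2,020.41
Payback = $23,500 / $2,020.41 = 11.6 years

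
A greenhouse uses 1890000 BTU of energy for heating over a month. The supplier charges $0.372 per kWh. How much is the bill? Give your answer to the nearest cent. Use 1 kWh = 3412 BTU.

$206.06

1890000 BTU × (0.00029308 kWh/BTU) = 553.9 kWh
Cost = 553.9 kWh × $0.372/kWh = $206.06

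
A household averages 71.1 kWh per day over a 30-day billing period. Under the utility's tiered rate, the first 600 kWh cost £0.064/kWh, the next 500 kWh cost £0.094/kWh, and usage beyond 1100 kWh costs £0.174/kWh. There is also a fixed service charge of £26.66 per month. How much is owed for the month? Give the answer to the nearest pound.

£292

Usage = 71.1 kWh/day × 30 days = 2133 kWh
First 600 kWh × £0.064 = £38.40
Next 500 kWh × £0.094 = £47.00
Remaining 1033 kWh × £0.174 = £179.74
Energy charge = £265.14; + service £26.66 = £291.80 ≈ £292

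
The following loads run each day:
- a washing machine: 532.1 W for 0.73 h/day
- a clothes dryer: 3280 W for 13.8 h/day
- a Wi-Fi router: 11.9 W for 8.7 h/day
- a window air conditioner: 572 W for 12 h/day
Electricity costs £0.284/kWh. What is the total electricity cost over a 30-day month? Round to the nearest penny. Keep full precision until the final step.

£448.32

washing machine: 532.1 W × 0.73 h × 30 d = 11,653 Wh = 11.65 kWh
clothes dryer: 3280 W × 13.8 h × 30 d = 1,357,920 Wh = 1,358 kWh
Wi-Fi router: 11.9 W × 8.7 h × 30 d = 3,106 Wh = 3.106 kWh
window air conditioner: 572 W × 12 h × 30 d = 205,920 Wh = 205.9 kWh
Total energy = 11.65 + 1,358 + 3.106 + 205.9 = 1,579 kWh
Cost = 1,579 kWh × £0.284 = £448.32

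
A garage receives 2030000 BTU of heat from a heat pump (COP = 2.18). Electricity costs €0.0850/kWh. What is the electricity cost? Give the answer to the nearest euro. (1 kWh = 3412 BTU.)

Heat delivered = 2,030,000 BTU / 3412 = 595 kWh
Electrical input = 595 kWh / 2.18 = 272.9 kWh
Cost = 272.9 × €0.0850/kWh = €23.20 ≈ €23

€23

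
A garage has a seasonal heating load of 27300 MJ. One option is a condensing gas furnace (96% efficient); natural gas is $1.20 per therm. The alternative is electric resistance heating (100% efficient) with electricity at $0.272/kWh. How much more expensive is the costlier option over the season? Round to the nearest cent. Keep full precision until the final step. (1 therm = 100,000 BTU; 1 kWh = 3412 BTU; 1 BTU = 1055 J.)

$1739.40

Heat load = 27300 MJ = 27,300,000,000 J / 1055 = 25,876,777 BTU
Gas: input = 25,876,777 / 0.960 = 26,954,976 BTU = 269.5 therm → 269.5 × $1.20 = $323.46
Electric: 25,876,777 BTU / 3412 = 7,584 kWh → × $0.272 = $2,062.86
Difference = |$323.46 − $2,062.86| = $1,739.40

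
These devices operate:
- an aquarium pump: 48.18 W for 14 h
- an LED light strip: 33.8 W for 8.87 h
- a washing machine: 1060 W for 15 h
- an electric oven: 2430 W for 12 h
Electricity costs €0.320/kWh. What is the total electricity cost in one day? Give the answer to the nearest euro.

aquarium pump: 48.18 W × 14 h = 675 Wh = 0.6745 kWh
LED light strip: 33.8 W × 8.87 h = 300 Wh = 0.2998 kWh
washing machine: 1060 W × 15 h = 15,900 Wh = 15.9 kWh
electric oven: 2430 W × 12 h = 29,160 Wh = 29.16 kWh
Total energy = 0.6745 + 0.2998 + 15.9 + 29.16 = 46.03 kWh
Cost = 46.03 kWh × €0.320 = €14.73 ≈ €15

€15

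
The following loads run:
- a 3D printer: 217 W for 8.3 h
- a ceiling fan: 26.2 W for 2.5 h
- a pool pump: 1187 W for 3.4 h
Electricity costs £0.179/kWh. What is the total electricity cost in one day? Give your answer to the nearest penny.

£1.06

3D printer: 217 W × 8.3 h = 1,801 Wh = 1.801 kWh
ceiling fan: 26.2 W × 2.5 h = 66 Wh = 0.0655 kWh
pool pump: 1187 W × 3.4 h = 4,036 Wh = 4.036 kWh
Total energy = 1.801 + 0.0655 + 4.036 = 5.902 kWh
Cost = 5.902 kWh × £0.179 = £1.06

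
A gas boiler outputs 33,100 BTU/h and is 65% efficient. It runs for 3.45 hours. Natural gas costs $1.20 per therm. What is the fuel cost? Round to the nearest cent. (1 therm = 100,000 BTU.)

Heat delivered = 33,100 BTU/h × 3.45 h = 114,195 BTU
Gas input = 114,195 / 0.65 = 175,685 BTU
= 175,685 / 100,000 = 1.757 therm
Cost = 1.757 × $1.20/therm = $2.11

$2.11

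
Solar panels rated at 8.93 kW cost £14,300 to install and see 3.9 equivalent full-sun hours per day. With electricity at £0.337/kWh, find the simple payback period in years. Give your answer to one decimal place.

3.3 years

Daily generation = 8.93 kW × 3.9 h = 34.83 kWh
Annual generation = 34.83 × 365 = 12712 kWh
Annual savings = 12712 × £0.337 = £4,283.90
Payback = £14,300 / £4,283.90 = 3.34 years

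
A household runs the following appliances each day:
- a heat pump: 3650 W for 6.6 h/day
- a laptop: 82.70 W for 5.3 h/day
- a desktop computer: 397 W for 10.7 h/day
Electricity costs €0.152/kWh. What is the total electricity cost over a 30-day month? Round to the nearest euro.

€131

heat pump: 3650 W × 6.6 h × 30 d = 722,700 Wh = 722.7 kWh
laptop: 82.70 W × 5.3 h × 30 d = 13,149 Wh = 13.15 kWh
desktop computer: 397 W × 10.7 h × 30 d = 127,437 Wh = 127.4 kWh
Total energy = 722.7 + 13.15 + 127.4 = 863.3 kWh
Cost = 863.3 kWh × €0.152 = €131.22 ≈ €131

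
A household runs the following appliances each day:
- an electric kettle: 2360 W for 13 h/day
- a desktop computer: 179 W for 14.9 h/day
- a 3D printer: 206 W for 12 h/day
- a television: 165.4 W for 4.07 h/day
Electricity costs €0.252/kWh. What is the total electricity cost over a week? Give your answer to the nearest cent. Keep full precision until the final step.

electric kettle: 2360 W × 13 h × 7 d = 214,760 Wh = 214.8 kWh
desktop computer: 179 W × 14.9 h × 7 d = 18,670 Wh = 18.67 kWh
3D printer: 206 W × 12 h × 7 d = 17,304 Wh = 17.3 kWh
television: 165.4 W × 4.07 h × 7 d = 4,712 Wh = 4.712 kWh
Total energy = 214.8 + 18.67 + 17.3 + 4.712 = 255.4 kWh
Cost = 255.4 kWh × €0.252 = €64.37

€64.37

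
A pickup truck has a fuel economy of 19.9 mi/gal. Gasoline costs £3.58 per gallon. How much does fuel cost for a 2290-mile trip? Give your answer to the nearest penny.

£411.97

Fuel = 2290 mi / 19.9 mpg = 115.1 gal
Cost = 115.1 gal × £3.58/gal = £411.97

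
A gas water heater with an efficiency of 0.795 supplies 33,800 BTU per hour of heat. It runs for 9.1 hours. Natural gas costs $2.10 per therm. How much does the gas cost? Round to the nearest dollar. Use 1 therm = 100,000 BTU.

Heat delivered = 33,800 BTU/h × 9.1 h = 307,580 BTU
Gas input = 307,580 / 0.795 = 386,893 BTU
= 386,893 / 100,000 = 3.869 therm
Cost = 3.869 × $2.10/therm = $8.12 ≈ $8

$8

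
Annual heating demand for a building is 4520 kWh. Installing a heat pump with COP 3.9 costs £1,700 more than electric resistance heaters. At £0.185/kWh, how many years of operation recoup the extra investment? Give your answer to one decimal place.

2.7 years

Resistance: 4520 kWh × £0.185 = £836.20/yr
Heat pump: 4520 / 3.9 = 1159 kWh in → × £0.185 = £214.41/yr
Annual savings = £621.79
Payback = £1,700 / £621.79 = 2.73 years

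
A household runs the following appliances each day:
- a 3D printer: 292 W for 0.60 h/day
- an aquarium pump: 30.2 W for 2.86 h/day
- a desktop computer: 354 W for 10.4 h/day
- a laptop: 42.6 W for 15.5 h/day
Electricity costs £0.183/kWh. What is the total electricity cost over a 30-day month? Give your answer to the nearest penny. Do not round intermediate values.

£25.27

3D printer: 292 W × 0.60 h × 30 d = 5,256 Wh = 5.256 kWh
aquarium pump: 30.2 W × 2.86 h × 30 d = 2,591 Wh = 2.591 kWh
desktop computer: 354 W × 10.4 h × 30 d = 110,448 Wh = 110.4 kWh
laptop: 42.6 W × 15.5 h × 30 d = 19,809 Wh = 19.81 kWh
Total energy = 5.256 + 2.591 + 110.4 + 19.81 = 138.1 kWh
Cost = 138.1 kWh × £0.183 = £25.27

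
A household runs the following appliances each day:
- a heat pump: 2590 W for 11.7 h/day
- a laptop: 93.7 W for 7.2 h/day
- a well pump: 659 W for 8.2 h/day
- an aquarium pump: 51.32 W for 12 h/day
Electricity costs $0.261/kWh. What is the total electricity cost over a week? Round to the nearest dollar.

heat pump: 2590 W × 11.7 h × 7 d = 212,121 Wh = 212.1 kWh
laptop: 93.7 W × 7.2 h × 7 d = 4,722 Wh = 4.722 kWh
well pump: 659 W × 8.2 h × 7 d = 37,827 Wh = 37.83 kWh
aquarium pump: 51.32 W × 12 h × 7 d = 4,311 Wh = 4.311 kWh
Total energy = 212.1 + 4.722 + 37.83 + 4.311 = 259 kWh
Cost = 259 kWh × $0.261 = $67.59 ≈ $68

$68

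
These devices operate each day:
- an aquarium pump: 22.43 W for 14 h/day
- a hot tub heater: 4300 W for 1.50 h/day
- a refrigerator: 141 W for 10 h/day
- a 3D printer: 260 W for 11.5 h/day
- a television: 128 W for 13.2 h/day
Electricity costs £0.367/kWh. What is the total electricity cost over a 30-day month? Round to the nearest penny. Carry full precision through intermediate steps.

aquarium pump: 22.43 W × 14 h × 30 d = 9,421 Wh = 9.421 kWh
hot tub heater: 4300 W × 1.50 h × 30 d = 193,500 Wh = 193.5 kWh
refrigerator: 141 W × 10 h × 30 d = 42,300 Wh = 42.3 kWh
3D printer: 260 W × 11.5 h × 30 d = 89,700 Wh = 89.7 kWh
television: 128 W × 13.2 h × 30 d = 50,688 Wh = 50.69 kWh
Total energy = 9.421 + 193.5 + 42.3 + 89.7 + 50.69 = 385.6 kWh
Cost = 385.6 kWh × £0.367 = £141.52

£141.52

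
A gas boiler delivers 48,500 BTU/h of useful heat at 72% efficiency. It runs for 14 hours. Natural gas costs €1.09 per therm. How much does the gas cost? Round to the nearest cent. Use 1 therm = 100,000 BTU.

Heat delivered = 48,500 BTU/h × 14 h = 679,000 BTU
Gas input = 679,000 / 0.72 = 943,056 BTU
= 943,056 / 100,000 = 9.431 therm
Cost = 9.431 × €1.09/therm = €10.28

€10.28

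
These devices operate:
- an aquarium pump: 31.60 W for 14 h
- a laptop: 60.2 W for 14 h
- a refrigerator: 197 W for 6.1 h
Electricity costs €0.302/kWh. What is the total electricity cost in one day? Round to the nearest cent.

€0.75

aquarium pump: 31.60 W × 14 h = 442 Wh = 0.4424 kWh
laptop: 60.2 W × 14 h = 843 Wh = 0.8428 kWh
refrigerator: 197 W × 6.1 h = 1,202 Wh = 1.202 kWh
Total energy = 0.4424 + 0.8428 + 1.202 = 2.487 kWh
Cost = 2.487 kWh × €0.302 = €0.75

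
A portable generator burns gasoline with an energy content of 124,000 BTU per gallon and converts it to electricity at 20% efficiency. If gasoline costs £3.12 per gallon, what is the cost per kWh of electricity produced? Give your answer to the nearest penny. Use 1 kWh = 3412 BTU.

Electrical output per gallon = 124,000 BTU × 0.20 / 3412 BTU/kWh = 7.268 kWh
Cost per kWh = £3.12 / 7.268 kWh = £0.429

£0.43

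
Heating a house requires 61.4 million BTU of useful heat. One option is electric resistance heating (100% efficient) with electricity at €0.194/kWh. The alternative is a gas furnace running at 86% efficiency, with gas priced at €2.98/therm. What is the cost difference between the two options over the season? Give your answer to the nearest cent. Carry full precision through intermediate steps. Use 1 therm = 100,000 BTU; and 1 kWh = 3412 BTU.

€1363.51

Heat load = 61.4 × 10⁶ BTU = 61,400,000 BTU
Gas: input = 61,400,000 / 0.86 = 71,395,349 BTU = 714 therm → 714 × €2.98 = €2,127.58
Electric: 61,400,000 BTU / 3412 = 18,000 kWh → × €0.194 = €3,491.09
Difference = |€2,127.58 − €3,491.09| = €1,363.51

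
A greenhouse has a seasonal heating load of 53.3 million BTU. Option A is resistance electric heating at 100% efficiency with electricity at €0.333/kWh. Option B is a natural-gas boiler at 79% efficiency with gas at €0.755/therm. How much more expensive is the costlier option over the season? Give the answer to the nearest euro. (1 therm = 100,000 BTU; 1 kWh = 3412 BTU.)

Heat load = 53.3 × 10⁶ BTU = 53,300,000 BTU
Gas: input = 53,300,000 / 0.79 = 67,468,354 BTU = 674.7 therm → 674.7 × €0.755 = €509.39
Electric: 53,300,000 BTU / 3412 = 15,620 kWh → × €0.333 = €5,201.91
Difference = |€509.39 − €5,201.91| = €4,692.52 ≈ €4693

€4693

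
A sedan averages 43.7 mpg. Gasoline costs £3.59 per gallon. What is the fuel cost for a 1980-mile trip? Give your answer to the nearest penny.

Fuel = 1980 mi / 43.7 mpg = 45.31 gal
Cost = 45.31 gal × £3.59/gal = £162.66

£162.66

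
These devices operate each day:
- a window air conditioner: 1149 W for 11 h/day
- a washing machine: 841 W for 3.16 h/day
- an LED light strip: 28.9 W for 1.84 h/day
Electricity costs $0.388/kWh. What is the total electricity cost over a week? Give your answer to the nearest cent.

window air conditioner: 1149 W × 11 h × 7 d = 88,473 Wh = 88.47 kWh
washing machine: 841 W × 3.16 h × 7 d = 18,603 Wh = 18.6 kWh
LED light strip: 28.9 W × 1.84 h × 7 d = 372 Wh = 0.3722 kWh
Total energy = 88.47 + 18.6 + 0.3722 = 107.4 kWh
Cost = 107.4 kWh × $0.388 = $41.69

$41.69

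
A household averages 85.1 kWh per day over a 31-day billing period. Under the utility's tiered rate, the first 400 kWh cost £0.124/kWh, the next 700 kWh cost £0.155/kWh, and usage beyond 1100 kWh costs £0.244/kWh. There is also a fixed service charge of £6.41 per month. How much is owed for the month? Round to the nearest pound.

£540

Usage = 85.1 kWh/day × 31 days = 2638.1 kWh
First 400 kWh × £0.124 = £49.60
Next 700 kWh × £0.155 = £108.50
Remaining 1538.1 kWh × £0.244 = £375.30
Energy charge = £533.40; + service £6.41 = £539.81 ≈ £540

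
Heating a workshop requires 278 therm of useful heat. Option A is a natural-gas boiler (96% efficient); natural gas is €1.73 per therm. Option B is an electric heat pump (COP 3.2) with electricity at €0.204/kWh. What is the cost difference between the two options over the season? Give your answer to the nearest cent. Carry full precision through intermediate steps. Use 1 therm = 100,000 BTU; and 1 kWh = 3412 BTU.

€18.44

Heat load = 278 therm × 100,000 = 27,800,000 BTU
Gas: input = 27,800,000 / 0.96 = 28,958,333 BTU = 289.6 therm → 289.6 × €1.73 = €500.98
Heat pump: 27,800,000 BTU / 3412 = 8,148 kWh heat; / 3.2 = 2,546 kWh in → × €0.204 = €519.42
Difference = |€500.98 − €519.42| = €18.44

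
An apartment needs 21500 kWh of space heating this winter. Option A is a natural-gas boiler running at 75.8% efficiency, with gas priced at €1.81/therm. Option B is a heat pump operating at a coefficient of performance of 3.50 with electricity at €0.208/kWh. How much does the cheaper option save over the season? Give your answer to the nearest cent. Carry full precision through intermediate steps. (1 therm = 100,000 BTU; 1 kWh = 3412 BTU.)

€473.97

Heat load = 21500 kWh × 3412 = 73,358,000 BTU
Gas: input = 73,358,000 / 0.758 = 96,778,364 BTU = 967.8 therm → 967.8 × €1.81 = €1,751.69
Heat pump: 73,358,000 BTU / 3412 = 21,500 kWh heat; / 3.50 = 6,143 kWh in → × €0.208 = €1,277.71
Difference = |€1,751.69 − €1,277.71| = €473.97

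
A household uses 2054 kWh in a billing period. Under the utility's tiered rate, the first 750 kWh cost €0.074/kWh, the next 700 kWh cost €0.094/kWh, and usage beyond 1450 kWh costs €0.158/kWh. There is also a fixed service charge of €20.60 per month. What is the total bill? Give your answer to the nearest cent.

First 750 kWh × €0.074 = €55.50
Next 700 kWh × €0.094 = €65.80
Remaining 604 kWh × €0.158 = €95.43
Energy charge = €216.73; + service €20.60 = €237.33

€237.33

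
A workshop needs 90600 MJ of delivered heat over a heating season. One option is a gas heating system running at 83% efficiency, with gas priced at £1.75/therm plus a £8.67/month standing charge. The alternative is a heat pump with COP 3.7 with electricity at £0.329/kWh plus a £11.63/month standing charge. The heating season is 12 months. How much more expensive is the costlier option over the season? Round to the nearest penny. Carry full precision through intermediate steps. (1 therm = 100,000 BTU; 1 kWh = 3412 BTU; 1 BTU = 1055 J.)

Heat load = 90600 MJ = 90,600,000,000 J / 1055 = 85,876,777 BTU
Gas: input = 85,876,777 / 0.83 = 103,465,997 BTU = 1,035 therm → 1,035 × £1.75 = £1,810.65; + 12 × £8.67 standing = £1,914.69
Heat pump: 85,876,777 BTU / 3412 = 25,170 kWh heat; / 3.7 = 6,802 kWh in → × £0.329 = £2,238.00; + 12 × £11.63 standing = £2,377.56
Difference = |£1,914.69 − £2,377.56| = £462.87

£462.87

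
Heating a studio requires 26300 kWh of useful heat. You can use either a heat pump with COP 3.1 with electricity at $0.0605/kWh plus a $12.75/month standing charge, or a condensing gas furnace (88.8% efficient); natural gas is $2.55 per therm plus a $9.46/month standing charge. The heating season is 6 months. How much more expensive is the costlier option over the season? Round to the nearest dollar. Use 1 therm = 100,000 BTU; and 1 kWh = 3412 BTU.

$2044

Heat load = 26300 kWh × 3412 = 89,735,600 BTU
Gas: input = 89,735,600 / 0.888 = 101,053,604 BTU = 1,011 therm → 1,011 × $2.55 = $2,576.87; + 6 × $9.46 standing = $2,633.63
Heat pump: 89,735,600 BTU / 3412 = 26,300 kWh heat; / 3.1 = 8,484 kWh in → × $0.0605 = $513.27; + 6 × $12.75 standing = $589.77
Difference = |$2,633.63 − $589.77| = $2,043.85 ≈ $2044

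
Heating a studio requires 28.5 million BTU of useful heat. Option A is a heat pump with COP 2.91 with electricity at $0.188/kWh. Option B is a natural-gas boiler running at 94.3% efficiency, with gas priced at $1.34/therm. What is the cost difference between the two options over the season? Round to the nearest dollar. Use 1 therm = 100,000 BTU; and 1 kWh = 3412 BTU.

Heat load = 28.5 × 10⁶ BTU = 28,500,000 BTU
Gas: input = 28,500,000 / 0.943 = 30,222,694 BTU = 302.2 therm → 302.2 × $1.34 = $404.98
Heat pump: 28,500,000 BTU / 3412 = 8,353 kWh heat; / 2.91 = 2,870 kWh in → × $0.188 = $539.64
Difference = |$404.98 − $539.64| = $134.65 ≈ $135

$135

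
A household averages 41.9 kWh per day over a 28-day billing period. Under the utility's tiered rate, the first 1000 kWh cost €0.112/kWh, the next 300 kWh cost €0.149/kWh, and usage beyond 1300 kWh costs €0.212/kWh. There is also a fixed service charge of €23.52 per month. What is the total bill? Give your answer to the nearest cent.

€161.33

Usage = 41.9 kWh/day × 28 days = 1173.2 kWh
First 1000 kWh × €0.112 = €112.00
Next 173.2 kWh × €0.149 = €25.81
Remaining tier: 0 kWh (not reached)
Energy charge = €137.81; + service €23.52 = €161.33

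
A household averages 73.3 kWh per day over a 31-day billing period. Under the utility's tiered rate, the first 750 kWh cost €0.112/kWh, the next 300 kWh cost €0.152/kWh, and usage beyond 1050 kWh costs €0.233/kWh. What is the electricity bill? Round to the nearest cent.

Usage = 73.3 kWh/day × 31 days = 2272.3 kWh
First 750 kWh × €0.112 = €84.00
Next 300 kWh × €0.152 = €45.60
Remaining 1222.3 kWh × €0.233 = €284.80
Total = €414.40

€414.40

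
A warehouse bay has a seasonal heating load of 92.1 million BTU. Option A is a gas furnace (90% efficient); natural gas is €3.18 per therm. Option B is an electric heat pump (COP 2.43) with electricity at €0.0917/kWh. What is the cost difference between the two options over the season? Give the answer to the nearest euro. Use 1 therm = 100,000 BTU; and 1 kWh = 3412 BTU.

€2236

Heat load = 92.1 × 10⁶ BTU = 92,100,000 BTU
Gas: input = 92,100,000 / 0.90 = 102,333,333 BTU = 1,023 therm → 1,023 × €3.18 = €3,254.20
Heat pump: 92,100,000 BTU / 3412 = 26,990 kWh heat; / 2.43 = 11,110 kWh in → × €0.0917 = €1,018.62
Difference = |€3,254.20 − €1,018.62| = €2,235.58 ≈ €2236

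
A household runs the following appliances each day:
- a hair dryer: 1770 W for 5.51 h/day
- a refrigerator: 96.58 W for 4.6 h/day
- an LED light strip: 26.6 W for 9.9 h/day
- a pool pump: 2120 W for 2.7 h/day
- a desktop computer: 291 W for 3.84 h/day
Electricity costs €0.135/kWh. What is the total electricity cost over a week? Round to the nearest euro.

€16

hair dryer: 1770 W × 5.51 h × 7 d = 68,269 Wh = 68.27 kWh
refrigerator: 96.58 W × 4.6 h × 7 d = 3,110 Wh = 3.11 kWh
LED light strip: 26.6 W × 9.9 h × 7 d = 1,843 Wh = 1.843 kWh
pool pump: 2120 W × 2.7 h × 7 d = 40,068 Wh = 40.07 kWh
desktop computer: 291 W × 3.84 h × 7 d = 7,822 Wh = 7.822 kWh
Total energy = 68.27 + 3.11 + 1.843 + 40.07 + 7.822 = 121.1 kWh
Cost = 121.1 kWh × €0.135 = €16.35 ≈ €16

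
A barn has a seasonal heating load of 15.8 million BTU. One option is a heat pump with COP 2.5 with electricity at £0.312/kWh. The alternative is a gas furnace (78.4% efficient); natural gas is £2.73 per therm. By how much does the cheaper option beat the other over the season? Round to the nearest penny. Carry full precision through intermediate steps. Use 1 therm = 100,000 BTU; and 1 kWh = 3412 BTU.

£27.73

Heat load = 15.8 × 10⁶ BTU = 15,800,000 BTU
Gas: input = 15,800,000 / 0.784 = 20,153,061 BTU = 201.5 therm → 201.5 × £2.73 = £550.18
Heat pump: 15,800,000 BTU / 3412 = 4,631 kWh heat; / 2.5 = 1,852 kWh in → × £0.312 = £577.91
Difference = |£550.18 − £577.91| = £27.73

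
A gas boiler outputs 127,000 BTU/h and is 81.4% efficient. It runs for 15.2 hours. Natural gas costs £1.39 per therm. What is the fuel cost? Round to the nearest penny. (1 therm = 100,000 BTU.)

£32.96

Heat delivered = 127,000 BTU/h × 15.2 h = 1,930,400 BTU
Gas input = 1,930,400 / 0.814 = 2,371,499 BTU
= 2,371,499 / 100,000 = 23.71 therm
Cost = 23.71 × £1.39/therm = £32.96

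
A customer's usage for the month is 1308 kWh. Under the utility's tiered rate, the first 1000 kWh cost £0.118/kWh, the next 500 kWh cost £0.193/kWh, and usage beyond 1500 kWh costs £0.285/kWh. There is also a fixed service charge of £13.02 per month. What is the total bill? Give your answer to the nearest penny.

£190.46

First 1000 kWh × £0.118 = £118.00
Next 308 kWh × £0.193 = £59.44
Remaining tier: 0 kWh (not reached)
Energy charge = £177.44; + service £13.02 = £190.46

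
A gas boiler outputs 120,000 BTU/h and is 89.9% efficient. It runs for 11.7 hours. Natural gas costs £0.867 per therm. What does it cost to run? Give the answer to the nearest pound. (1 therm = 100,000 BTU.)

£14

Heat delivered = 120,000 BTU/h × 11.7 h = 1,404,000 BTU
Gas input = 1,404,000 / 0.899 = 1,561,735 BTU
= 1,561,735 / 100,000 = 15.62 therm
Cost = 15.62 × £0.867/therm = £13.54 ≈ £14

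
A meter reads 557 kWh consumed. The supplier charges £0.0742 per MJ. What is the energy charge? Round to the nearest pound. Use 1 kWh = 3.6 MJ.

557 kWh × (3.6 MJ/kWh) = 2,005 MJ
Cost = 2,005 MJ × £0.0742/MJ = £148.79 ≈ £149

£149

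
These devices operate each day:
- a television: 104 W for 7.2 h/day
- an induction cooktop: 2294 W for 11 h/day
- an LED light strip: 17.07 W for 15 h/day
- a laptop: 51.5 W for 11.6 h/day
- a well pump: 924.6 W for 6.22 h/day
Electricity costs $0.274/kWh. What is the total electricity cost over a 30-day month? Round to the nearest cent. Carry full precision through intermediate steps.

$267.87

television: 104 W × 7.2 h × 30 d = 22,464 Wh = 22.46 kWh
induction cooktop: 2294 W × 11 h × 30 d = 757,020 Wh = 757 kWh
LED light strip: 17.07 W × 15 h × 30 d = 7,682 Wh = 7.681 kWh
laptop: 51.5 W × 11.6 h × 30 d = 17,922 Wh = 17.92 kWh
well pump: 924.6 W × 6.22 h × 30 d = 172,530 Wh = 172.5 kWh
Total energy = 22.46 + 757 + 7.681 + 17.92 + 172.5 = 977.6 kWh
Cost = 977.6 kWh × $0.274 = $267.87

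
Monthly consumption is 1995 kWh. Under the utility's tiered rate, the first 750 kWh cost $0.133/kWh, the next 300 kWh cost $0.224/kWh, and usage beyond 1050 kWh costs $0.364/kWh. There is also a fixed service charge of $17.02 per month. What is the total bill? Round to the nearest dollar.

$528

First 750 kWh × $0.133 = $99.75
Next 300 kWh × $0.224 = $67.20
Remaining 945 kWh × $0.364 = $343.98
Energy charge = $510.93; + service $17.02 = $527.95 ≈ $528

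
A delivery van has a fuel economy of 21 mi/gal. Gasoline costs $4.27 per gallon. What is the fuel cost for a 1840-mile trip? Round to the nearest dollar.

$374

Fuel = 1840 mi / 21 mpg = 87.62 gal
Cost = 87.62 gal × $4.27/gal = $374.13 ≈ $374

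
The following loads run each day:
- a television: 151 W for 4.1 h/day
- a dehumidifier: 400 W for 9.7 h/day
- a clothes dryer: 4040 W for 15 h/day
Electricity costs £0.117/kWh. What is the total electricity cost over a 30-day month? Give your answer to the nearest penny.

£228.50

television: 151 W × 4.1 h × 30 d = 18,573 Wh = 18.57 kWh
dehumidifier: 400 W × 9.7 h × 30 d = 116,400 Wh = 116.4 kWh
clothes dryer: 4040 W × 15 h × 30 d = 1,818,000 Wh = 1,818 kWh
Total energy = 18.57 + 116.4 + 1,818 = 1,953 kWh
Cost = 1,953 kWh × £0.117 = £228.50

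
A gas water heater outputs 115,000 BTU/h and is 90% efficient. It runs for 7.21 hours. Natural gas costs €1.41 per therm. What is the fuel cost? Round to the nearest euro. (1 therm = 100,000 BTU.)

€13

Heat delivered = 115,000 BTU/h × 7.21 h = 829,150 BTU
Gas input = 829,150 / 0.90 = 921,278 BTU
= 921,278 / 100,000 = 9.213 therm
Cost = 9.213 × €1.41/therm = €12.99 ≈ €13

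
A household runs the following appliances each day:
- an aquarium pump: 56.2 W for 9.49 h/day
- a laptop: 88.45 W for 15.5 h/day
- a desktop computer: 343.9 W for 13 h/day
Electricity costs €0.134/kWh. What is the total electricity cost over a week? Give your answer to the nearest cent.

€5.98

aquarium pump: 56.2 W × 9.49 h × 7 d = 3,733 Wh = 3.733 kWh
laptop: 88.45 W × 15.5 h × 7 d = 9,597 Wh = 9.597 kWh
desktop computer: 343.9 W × 13 h × 7 d = 31,295 Wh = 31.29 kWh
Total energy = 3.733 + 9.597 + 31.29 = 44.63 kWh
Cost = 44.63 kWh × €0.134 = €5.98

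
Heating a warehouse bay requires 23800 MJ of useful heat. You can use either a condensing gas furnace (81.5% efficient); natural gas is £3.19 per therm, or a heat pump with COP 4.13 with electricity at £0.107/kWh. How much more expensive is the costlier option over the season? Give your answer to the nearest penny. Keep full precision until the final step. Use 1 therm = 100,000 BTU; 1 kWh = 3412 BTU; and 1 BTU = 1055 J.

£711.70

Heat load = 23800 MJ = 23,800,000,000 J / 1055 = 22,559,242 BTU
Gas: input = 22,559,242 / 0.815 = 27,680,051 BTU = 276.8 therm → 276.8 × £3.19 = £882.99
Heat pump: 22,559,242 BTU / 3412 = 6,612 kWh heat; / 4.13 = 1,601 kWh in → × £0.107 = £171.30
Difference = |£882.99 − £171.30| = £711.70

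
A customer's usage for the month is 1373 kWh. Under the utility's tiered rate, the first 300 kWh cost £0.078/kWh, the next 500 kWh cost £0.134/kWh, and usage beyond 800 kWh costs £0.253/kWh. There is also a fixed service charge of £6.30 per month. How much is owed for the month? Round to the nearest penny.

First 300 kWh × £0.078 = £23.40
Next 500 kWh × £0.134 = £67.00
Remaining 573 kWh × £0.253 = £144.97
Energy charge = £235.37; + service £6.30 = £241.67

£241.67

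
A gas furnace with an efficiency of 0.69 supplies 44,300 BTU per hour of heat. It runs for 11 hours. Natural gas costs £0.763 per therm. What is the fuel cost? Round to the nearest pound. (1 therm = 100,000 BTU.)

Heat delivered = 44,300 BTU/h × 11 h = 487,300 BTU
Gas input = 487,300 / 0.69 = 706,232 BTU
= 706,232 / 100,000 = 7.062 therm
Cost = 7.062 × £0.763/therm = £5.39 ≈ £5

£5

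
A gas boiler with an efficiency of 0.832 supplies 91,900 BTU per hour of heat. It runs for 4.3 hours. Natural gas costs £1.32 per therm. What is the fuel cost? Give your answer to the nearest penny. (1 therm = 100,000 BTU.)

£6.27

Heat delivered = 91,900 BTU/h × 4.3 h = 395,170 BTU
Gas input = 395,170 / 0.832 = 474,964 BTU
= 474,964 / 100,000 = 4.75 therm
Cost = 4.75 × £1.32/therm = £6.27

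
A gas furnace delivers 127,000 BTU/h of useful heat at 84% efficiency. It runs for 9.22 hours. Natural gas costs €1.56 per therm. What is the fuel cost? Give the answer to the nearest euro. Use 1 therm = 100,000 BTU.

Heat delivered = 127,000 BTU/h × 9.22 h = 1,170,940 BTU
Gas input = 1,170,940 / 0.84 = 1,393,976 BTU
= 1,393,976 / 100,000 = 13.94 therm
Cost = 13.94 × €1.56/therm = €21.75 ≈ €22

€22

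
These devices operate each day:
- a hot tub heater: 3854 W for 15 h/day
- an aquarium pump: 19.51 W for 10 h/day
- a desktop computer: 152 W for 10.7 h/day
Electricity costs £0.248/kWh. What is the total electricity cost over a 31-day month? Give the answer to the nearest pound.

hot tub heater: 3854 W × 15 h × 31 d = 1,792,110 Wh = 1,792 kWh
aquarium pump: 19.51 W × 10 h × 31 d = 6,048 Wh = 6.048 kWh
desktop computer: 152 W × 10.7 h × 31 d = 50,418 Wh = 50.42 kWh
Total energy = 1,792 + 6.048 + 50.42 = 1,849 kWh
Cost = 1,849 kWh × £0.248 = £458.45 ≈ £458

£458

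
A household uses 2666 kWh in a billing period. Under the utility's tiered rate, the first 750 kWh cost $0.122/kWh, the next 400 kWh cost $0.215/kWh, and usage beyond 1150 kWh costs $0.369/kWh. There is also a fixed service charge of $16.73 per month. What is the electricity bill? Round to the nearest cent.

First 750 kWh × $0.122 = $91.50
Next 400 kWh × $0.215 = $86.00
Remaining 1516 kWh × $0.369 = $559.40
Energy charge = $736.90; + service $16.73 = $753.63

$753.63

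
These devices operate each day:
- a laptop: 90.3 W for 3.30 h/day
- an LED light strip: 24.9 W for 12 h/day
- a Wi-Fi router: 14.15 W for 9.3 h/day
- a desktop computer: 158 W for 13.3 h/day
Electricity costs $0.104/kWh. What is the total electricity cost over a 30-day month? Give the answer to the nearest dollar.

$9

laptop: 90.3 W × 3.30 h × 30 d = 8,940 Wh = 8.94 kWh
LED light strip: 24.9 W × 12 h × 30 d = 8,964 Wh = 8.964 kWh
Wi-Fi router: 14.15 W × 9.3 h × 30 d = 3,948 Wh = 3.948 kWh
desktop computer: 158 W × 13.3 h × 30 d = 63,042 Wh = 63.04 kWh
Total energy = 8.94 + 8.964 + 3.948 + 63.04 = 84.89 kWh
Cost = 84.89 kWh × $0.104 = $8.83 ≈ $9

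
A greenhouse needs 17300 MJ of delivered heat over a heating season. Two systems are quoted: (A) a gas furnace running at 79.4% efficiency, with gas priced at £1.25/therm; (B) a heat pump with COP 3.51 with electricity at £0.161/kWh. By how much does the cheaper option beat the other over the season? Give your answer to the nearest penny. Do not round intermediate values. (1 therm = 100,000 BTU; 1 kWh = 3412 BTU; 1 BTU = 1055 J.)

£37.71

Heat load = 17300 MJ = 17,300,000,000 J / 1055 = 16,398,104 BTU
Gas: input = 16,398,104 / 0.794 = 20,652,524 BTU = 206.5 therm → 206.5 × £1.25 = £258.16
Heat pump: 16,398,104 BTU / 3412 = 4,806 kWh heat; / 3.51 = 1,369 kWh in → × £0.161 = £220.45
Difference = |£258.16 − £220.45| = £37.71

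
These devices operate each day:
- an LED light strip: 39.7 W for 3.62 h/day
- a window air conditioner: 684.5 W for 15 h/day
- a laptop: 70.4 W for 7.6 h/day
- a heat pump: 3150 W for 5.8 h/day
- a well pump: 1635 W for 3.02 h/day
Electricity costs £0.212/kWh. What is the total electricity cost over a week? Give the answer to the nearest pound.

LED light strip: 39.7 W × 3.62 h × 7 d = 1,006 Wh = 1.006 kWh
window air conditioner: 684.5 W × 15 h × 7 d = 71,872 Wh = 71.87 kWh
laptop: 70.4 W × 7.6 h × 7 d = 3,745 Wh = 3.745 kWh
heat pump: 3150 W × 5.8 h × 7 d = 127,890 Wh = 127.9 kWh
well pump: 1635 W × 3.02 h × 7 d = 34,564 Wh = 34.56 kWh
Total energy = 1.006 + 71.87 + 3.745 + 127.9 + 34.56 = 239.1 kWh
Cost = 239.1 kWh × £0.212 = £50.68 ≈ £51

£51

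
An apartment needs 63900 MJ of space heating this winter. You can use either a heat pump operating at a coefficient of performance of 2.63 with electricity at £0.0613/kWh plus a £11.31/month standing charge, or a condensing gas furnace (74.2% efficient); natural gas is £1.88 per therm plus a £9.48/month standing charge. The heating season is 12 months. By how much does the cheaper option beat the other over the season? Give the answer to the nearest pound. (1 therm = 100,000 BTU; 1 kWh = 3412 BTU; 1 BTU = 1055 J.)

£1099

Heat load = 63900 MJ = 63,900,000,000 J / 1055 = 60,568,720 BTU
Gas: input = 60,568,720 / 0.742 = 81,629,003 BTU = 816.3 therm → 816.3 × £1.88 = £1,534.63; + 12 × £9.48 standing = £1,648.39
Heat pump: 60,568,720 BTU / 3412 = 17,750 kWh heat; / 2.63 = 6,750 kWh in → × £0.0613 = £413.76; + 12 × £11.31 standing = £549.48
Difference = |£1,648.39 − £549.48| = £1,098.91 ≈ £1099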